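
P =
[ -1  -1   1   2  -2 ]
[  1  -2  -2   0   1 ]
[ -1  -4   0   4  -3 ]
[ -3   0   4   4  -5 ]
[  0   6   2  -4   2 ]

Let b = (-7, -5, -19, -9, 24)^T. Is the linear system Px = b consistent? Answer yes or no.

yes

Row reduce the augmented matrix [P | b].
R2 ← R2 + R1: [0, -3, -1, 2, -1, -12]
R3 ← R3 − R1: [0, -3, -1, 2, -1, -12]
R4 ← R4 − (3)·R1: [0, 3, 1, -2, 1, 12]
R3 ← R3 − R2: [0, 0, 0, 0, 0, 0]
R4 ← R4 + R2: [0, 0, 0, 0, 0, 0]
R5 ← R5 + (2)·R2: [0, 0, 0, 0, 0, 0]
The echelon form has 2 nonzero rows, and every pivot lies in the first 5 columns, so rank(P) = rank([P|b]) = 2.
The system is consistent.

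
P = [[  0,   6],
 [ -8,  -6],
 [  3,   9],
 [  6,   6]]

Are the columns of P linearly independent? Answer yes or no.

yes

Row reduce P to echelon form.
Swap R1 ↔ R2
R3 ← R3 + (3/8)·R1: [0, 27/4]
R4 ← R4 + (3/4)·R1: [0, 3/2]
R3 ← R3 − (9/8)·R2: [0, 0]
R4 ← R4 − (1/4)·R2: [0, 0]
2 pivots among 2 columns.
Every column is a pivot column, so the columns are linearly independent.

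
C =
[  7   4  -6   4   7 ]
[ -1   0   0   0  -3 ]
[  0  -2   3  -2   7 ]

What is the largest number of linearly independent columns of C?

Row reduce to echelon form.
R2 ← R2 + (1/7)·R1: [0, 4/7, -6/7, 4/7, -2]
R3 ← R3 + (7/2)·R2: [0, 0, 0, 0, 0]
Echelon form has 2 nonzero rows, so rank(C) = 2.
The rank gives the maximum number of linearly independent columns: 2.

2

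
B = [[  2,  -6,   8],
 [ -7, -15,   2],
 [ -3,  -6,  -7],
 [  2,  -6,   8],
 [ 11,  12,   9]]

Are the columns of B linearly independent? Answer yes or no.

yes

Row reduce B to echelon form.
R2 ← R2 + (7/2)·R1: [0, -36, 30]
R3 ← R3 + (3/2)·R1: [0, -15, 5]
R4 ← R4 − R1: [0, 0, 0]
R5 ← R5 − (11/2)·R1: [0, 45, -35]
R3 ← R3 − (5/12)·R2: [0, 0, -15/2]
R5 ← R5 + (5/4)·R2: [0, 0, 5/2]
R5 ← R5 + (1/3)·R3: [0, 0, 0]
3 pivots among 3 columns.
Every column is a pivot column, so the columns are linearly independent.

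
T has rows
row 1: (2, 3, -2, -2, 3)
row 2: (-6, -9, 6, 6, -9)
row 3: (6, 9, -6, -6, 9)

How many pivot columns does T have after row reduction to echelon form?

Row reduce to echelon form.
R2 ← R2 + (3)·R1: [0, 0, 0, 0, 0]
R3 ← R3 − (3)·R1: [0, 0, 0, 0, 0]
Echelon form has 1 nonzero row, so rank(T) = 1.
Each nonzero row contributes one pivot column: 1 pivot columns.

1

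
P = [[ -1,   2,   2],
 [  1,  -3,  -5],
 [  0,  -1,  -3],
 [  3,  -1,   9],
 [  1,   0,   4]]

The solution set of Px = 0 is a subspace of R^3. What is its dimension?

Row reduce to echelon form.
R2 ← R2 + R1: [0, -1, -3]
R4 ← R4 + (3)·R1: [0, 5, 15]
R5 ← R5 + R1: [0, 2, 6]
R3 ← R3 − R2: [0, 0, 0]
R4 ← R4 + (5)·R2: [0, 0, 0]
R5 ← R5 + (2)·R2: [0, 0, 0]
2 nonzero rows, so rank(P) = 2.
P has 3 columns; by rank–nullity, nullity = 3 − 2 = 1.

1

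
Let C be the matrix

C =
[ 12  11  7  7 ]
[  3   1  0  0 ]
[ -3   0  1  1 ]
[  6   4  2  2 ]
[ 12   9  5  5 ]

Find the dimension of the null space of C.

Row reduce to echelon form.
R2 ← R2 − (1/4)·R1: [0, -7/4, -7/4, -7/4]
R3 ← R3 + (1/4)·R1: [0, 11/4, 11/4, 11/4]
R4 ← R4 − (1/2)·R1: [0, -3/2, -3/2, -3/2]
R5 ← R5 − R1: [0, -2, -2, -2]
R3 ← R3 + (11/7)·R2: [0, 0, 0, 0]
R4 ← R4 − (6/7)·R2: [0, 0, 0, 0]
R5 ← R5 − (8/7)·R2: [0, 0, 0, 0]
2 nonzero rows, so rank(C) = 2.
C has 4 columns; by rank–nullity, nullity = 4 − 2 = 2.

2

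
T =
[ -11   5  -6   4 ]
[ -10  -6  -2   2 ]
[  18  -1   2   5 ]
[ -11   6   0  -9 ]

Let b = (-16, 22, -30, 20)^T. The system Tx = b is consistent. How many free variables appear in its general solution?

0

Row reduce the augmented matrix [T | b].
R2 ← R2 − (10/11)·R1: [0, -116/11, 38/11, -18/11, 402/11]
R3 ← R3 + (18/11)·R1: [0, 79/11, -86/11, 127/11, -618/11]
R4 ← R4 − R1: [0, 1, 6, -13, 36]
R3 ← R3 + (79/116)·R2: [0, 0, -317/58, 605/58, -1815/58]
R4 ← R4 + (11/116)·R2: [0, 0, 367/58, -763/58, 2289/58]
R4 ← R4 + (367/317)·R3: [0, 0, 0, -342/317, 1026/317]
The echelon form has 4 nonzero rows, and every pivot lies in the first 4 columns, so rank(T) = rank([T|b]) = 4.
The system is consistent.
Free variables = (unknowns) − (rank) = 4 − 4 = 0.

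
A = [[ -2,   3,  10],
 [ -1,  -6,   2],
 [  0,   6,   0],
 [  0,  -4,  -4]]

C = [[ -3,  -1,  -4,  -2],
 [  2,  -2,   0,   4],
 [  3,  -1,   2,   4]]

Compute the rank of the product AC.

2

First compute AC:
[[ 42, -14,  28,  56],
 [ -3,  11,   8, -14],
 [ 12, -12,   0,  24],
 [-20,  12,  -8, -32]]
Now row reduce the product.
R2 ← R2 + (1/14)·R1: [0, 10, 10, -10]
R3 ← R3 − (2/7)·R1: [0, -8, -8, 8]
R4 ← R4 + (10/21)·R1: [0, 16/3, 16/3, -16/3]
R3 ← R3 + (4/5)·R2: [0, 0, 0, 0]
R4 ← R4 − (8/15)·R2: [0, 0, 0, 0]
2 nonzero rows, so rank(AC) = 2.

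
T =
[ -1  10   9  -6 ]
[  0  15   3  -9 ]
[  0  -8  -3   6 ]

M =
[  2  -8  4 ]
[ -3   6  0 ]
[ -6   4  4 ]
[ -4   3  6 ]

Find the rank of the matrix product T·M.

First compute TM:
[[-62,  86,  -4],
 [-27,  75, -42],
 [ 18, -42,  24]]
Now row reduce the product.
R2 ← R2 − (27/62)·R1: [0, 1164/31, -1248/31]
R3 ← R3 + (9/31)·R1: [0, -528/31, 708/31]
R3 ← R3 + (44/97)·R2: [0, 0, 444/97]
3 nonzero rows, so rank(TM) = 3.

3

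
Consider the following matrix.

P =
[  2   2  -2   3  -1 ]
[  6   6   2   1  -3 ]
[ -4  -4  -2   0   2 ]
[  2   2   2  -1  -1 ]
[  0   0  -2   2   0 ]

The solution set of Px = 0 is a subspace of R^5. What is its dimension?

3

Row reduce to echelon form.
R2 ← R2 − (3)·R1: [0, 0, 8, -8, 0]
R3 ← R3 + (2)·R1: [0, 0, -6, 6, 0]
R4 ← R4 − R1: [0, 0, 4, -4, 0]
R3 ← R3 + (3/4)·R2: [0, 0, 0, 0, 0]
R4 ← R4 − (1/2)·R2: [0, 0, 0, 0, 0]
R5 ← R5 + (1/4)·R2: [0, 0, 0, 0, 0]
2 nonzero rows, so rank(P) = 2.
P has 5 columns; by rank–nullity, nullity = 5 − 2 = 3.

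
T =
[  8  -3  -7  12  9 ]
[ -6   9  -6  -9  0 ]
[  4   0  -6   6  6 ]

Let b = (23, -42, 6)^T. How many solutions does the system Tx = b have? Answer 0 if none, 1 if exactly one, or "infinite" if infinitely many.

infinite

Row reduce the augmented matrix [T | b].
R2 ← R2 + (3/4)·R1: [0, 27/4, -45/4, 0, 27/4, -99/4]
R3 ← R3 − (1/2)·R1: [0, 3/2, -5/2, 0, 3/2, -11/2]
R3 ← R3 − (2/9)·R2: [0, 0, 0, 0, 0, 0]
The echelon form has 2 nonzero rows, and every pivot lies in the first 5 columns, so rank(T) = rank([T|b]) = 2.
The system is consistent.
rank = 2 < 5 unknowns, so there are infinitely many solutions.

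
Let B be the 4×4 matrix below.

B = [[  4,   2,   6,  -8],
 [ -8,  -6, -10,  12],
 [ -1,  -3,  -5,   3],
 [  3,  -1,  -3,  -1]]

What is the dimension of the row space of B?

Row reduce to echelon form.
R2 ← R2 + (2)·R1: [0, -2, 2, -4]
R3 ← R3 + (1/4)·R1: [0, -5/2, -7/2, 1]
R4 ← R4 − (3/4)·R1: [0, -5/2, -15/2, 5]
R3 ← R3 − (5/4)·R2: [0, 0, -6, 6]
R4 ← R4 − (5/4)·R2: [0, 0, -10, 10]
R4 ← R4 − (5/3)·R3: [0, 0, 0, 0]
Echelon form has 3 nonzero rows, so rank(B) = 3.
The row space has dimension equal to the rank: 3.

3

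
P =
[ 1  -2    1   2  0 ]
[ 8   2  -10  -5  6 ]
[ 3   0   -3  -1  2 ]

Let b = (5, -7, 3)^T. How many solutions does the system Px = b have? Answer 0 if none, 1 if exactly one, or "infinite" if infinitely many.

Row reduce the augmented matrix [P | b].
R2 ← R2 − (8)·R1: [0, 18, -18, -21, 6, -47]
R3 ← R3 − (3)·R1: [0, 6, -6, -7, 2, -12]
R3 ← R3 − (1/3)·R2: [0, 0, 0, 0, 0, 11/3]
The echelon form has 3 nonzero rows; the last pivot sits in the augmented column, so rank(P) = 2 but rank([P|b]) = 3.
Since the ranks differ, the system is inconsistent.
It has no solutions.

0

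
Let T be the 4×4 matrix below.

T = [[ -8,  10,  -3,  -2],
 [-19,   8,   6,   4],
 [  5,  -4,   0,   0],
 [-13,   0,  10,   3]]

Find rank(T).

Row reduce to echelon form.
R2 ← R2 − (19/8)·R1: [0, -63/4, 105/8, 35/4]
R3 ← R3 + (5/8)·R1: [0, 9/4, -15/8, -5/4]
R4 ← R4 − (13/8)·R1: [0, -65/4, 119/8, 25/4]
R3 ← R3 + (1/7)·R2: [0, 0, 0, 0]
R4 ← R4 − (65/63)·R2: [0, 0, 4/3, -25/9]
Swap R3 ↔ R4
Echelon form has 3 nonzero rows, so rank(T) = 3.

3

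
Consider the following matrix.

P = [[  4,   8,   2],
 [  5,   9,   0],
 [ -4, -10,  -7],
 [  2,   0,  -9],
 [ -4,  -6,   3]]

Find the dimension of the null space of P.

Row reduce to echelon form.
R2 ← R2 − (5/4)·R1: [0, -1, -5/2]
R3 ← R3 + R1: [0, -2, -5]
R4 ← R4 − (1/2)·R1: [0, -4, -10]
R5 ← R5 + R1: [0, 2, 5]
R3 ← R3 − (2)·R2: [0, 0, 0]
R4 ← R4 − (4)·R2: [0, 0, 0]
R5 ← R5 + (2)·R2: [0, 0, 0]
2 nonzero rows, so rank(P) = 2.
P has 3 columns; by rank–nullity, nullity = 3 − 2 = 1.

1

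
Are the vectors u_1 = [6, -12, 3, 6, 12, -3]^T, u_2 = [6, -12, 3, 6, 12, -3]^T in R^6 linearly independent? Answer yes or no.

Form the matrix with these vectors as rows and row reduce.
R2 ← R2 − R1: [0, 0, 0, 0, 0, 0]
1 nonzero row, so the 2 vectors span a space of dimension 1.
Since 1 < 2, the vectors are linearly dependent.

no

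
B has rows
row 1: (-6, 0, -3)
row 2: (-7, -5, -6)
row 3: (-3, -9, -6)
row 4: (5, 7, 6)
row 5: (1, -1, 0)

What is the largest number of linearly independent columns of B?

2

Row reduce to echelon form.
R2 ← R2 − (7/6)·R1: [0, -5, -5/2]
R3 ← R3 − (1/2)·R1: [0, -9, -9/2]
R4 ← R4 + (5/6)·R1: [0, 7, 7/2]
R5 ← R5 + (1/6)·R1: [0, -1, -1/2]
R3 ← R3 − (9/5)·R2: [0, 0, 0]
R4 ← R4 + (7/5)·R2: [0, 0, 0]
R5 ← R5 − (1/5)·R2: [0, 0, 0]
Echelon form has 2 nonzero rows, so rank(B) = 2.
The rank gives the maximum number of linearly independent columns: 2.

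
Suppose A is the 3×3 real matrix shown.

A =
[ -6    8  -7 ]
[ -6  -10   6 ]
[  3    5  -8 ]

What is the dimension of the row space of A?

3

Row reduce to echelon form.
R2 ← R2 − R1: [0, -18, 13]
R3 ← R3 + (1/2)·R1: [0, 9, -23/2]
R3 ← R3 + (1/2)·R2: [0, 0, -5]
Echelon form has 3 nonzero rows, so rank(A) = 3.
The row space has dimension equal to the rank: 3.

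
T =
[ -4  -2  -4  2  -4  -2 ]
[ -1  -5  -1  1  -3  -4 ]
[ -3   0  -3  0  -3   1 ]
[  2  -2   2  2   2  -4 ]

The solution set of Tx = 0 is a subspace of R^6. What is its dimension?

Row reduce to echelon form.
R2 ← R2 − (1/4)·R1: [0, -9/2, 0, 1/2, -2, -7/2]
R3 ← R3 − (3/4)·R1: [0, 3/2, 0, -3/2, 0, 5/2]
R4 ← R4 + (1/2)·R1: [0, -3, 0, 3, 0, -5]
R3 ← R3 + (1/3)·R2: [0, 0, 0, -4/3, -2/3, 4/3]
R4 ← R4 − (2/3)·R2: [0, 0, 0, 8/3, 4/3, -8/3]
R4 ← R4 + (2)·R3: [0, 0, 0, 0, 0, 0]
3 nonzero rows, so rank(T) = 3.
T has 6 columns; by rank–nullity, nullity = 6 − 3 = 3.

3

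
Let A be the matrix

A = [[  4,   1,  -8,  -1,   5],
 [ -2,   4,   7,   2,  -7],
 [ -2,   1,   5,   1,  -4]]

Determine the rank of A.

Row reduce to echelon form.
R2 ← R2 + (1/2)·R1: [0, 9/2, 3, 3/2, -9/2]
R3 ← R3 + (1/2)·R1: [0, 3/2, 1, 1/2, -3/2]
R3 ← R3 − (1/3)·R2: [0, 0, 0, 0, 0]
Echelon form has 2 nonzero rows, so rank(A) = 2.

2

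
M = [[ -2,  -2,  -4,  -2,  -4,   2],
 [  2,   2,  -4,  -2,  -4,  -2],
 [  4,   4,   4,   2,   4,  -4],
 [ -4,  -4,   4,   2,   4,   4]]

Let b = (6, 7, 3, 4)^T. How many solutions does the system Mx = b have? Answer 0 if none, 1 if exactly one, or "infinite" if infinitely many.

0

Row reduce the augmented matrix [M | b].
R2 ← R2 + R1: [0, 0, -8, -4, -8, 0, 13]
R3 ← R3 + (2)·R1: [0, 0, -4, -2, -4, 0, 15]
R4 ← R4 − (2)·R1: [0, 0, 12, 6, 12, 0, -8]
R3 ← R3 − (1/2)·R2: [0, 0, 0, 0, 0, 0, 17/2]
R4 ← R4 + (3/2)·R2: [0, 0, 0, 0, 0, 0, 23/2]
R4 ← R4 − (23/17)·R3: [0, 0, 0, 0, 0, 0, 0]
The echelon form has 3 nonzero rows; the last pivot sits in the augmented column, so rank(M) = 2 but rank([M|b]) = 3.
Since the ranks differ, the system is inconsistent.
It has no solutions.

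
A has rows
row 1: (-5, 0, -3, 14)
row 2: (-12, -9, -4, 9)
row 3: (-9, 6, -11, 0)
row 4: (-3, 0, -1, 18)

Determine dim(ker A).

1

Row reduce to echelon form.
R2 ← R2 − (12/5)·R1: [0, -9, 16/5, -123/5]
R3 ← R3 − (9/5)·R1: [0, 6, -28/5, -126/5]
R4 ← R4 − (3/5)·R1: [0, 0, 4/5, 48/5]
R3 ← R3 + (2/3)·R2: [0, 0, -52/15, -208/5]
R4 ← R4 + (3/13)·R3: [0, 0, 0, 0]
3 nonzero rows, so rank(A) = 3.
A has 4 columns; by rank–nullity, nullity = 4 − 3 = 1.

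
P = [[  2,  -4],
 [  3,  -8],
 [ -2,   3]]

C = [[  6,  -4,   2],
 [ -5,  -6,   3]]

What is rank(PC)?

2

First compute PC:
[[ 32,  16,  -8],
 [ 58,  36, -18],
 [-27, -10,   5]]
Now row reduce the product.
R2 ← R2 − (29/16)·R1: [0, 7, -7/2]
R3 ← R3 + (27/32)·R1: [0, 7/2, -7/4]
R3 ← R3 − (1/2)·R2: [0, 0, 0]
2 nonzero rows, so rank(PC) = 2.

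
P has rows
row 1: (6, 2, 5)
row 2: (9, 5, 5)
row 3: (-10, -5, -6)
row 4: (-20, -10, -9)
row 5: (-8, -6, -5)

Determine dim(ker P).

Row reduce to echelon form.
R2 ← R2 − (3/2)·R1: [0, 2, -5/2]
R3 ← R3 + (5/3)·R1: [0, -5/3, 7/3]
R4 ← R4 + (10/3)·R1: [0, -10/3, 23/3]
R5 ← R5 + (4/3)·R1: [0, -10/3, 5/3]
R3 ← R3 + (5/6)·R2: [0, 0, 1/4]
R4 ← R4 + (5/3)·R2: [0, 0, 7/2]
R5 ← R5 + (5/3)·R2: [0, 0, -5/2]
R4 ← R4 − (14)·R3: [0, 0, 0]
R5 ← R5 + (10)·R3: [0, 0, 0]
3 nonzero rows, so rank(P) = 3.
P has 3 columns; by rank–nullity, nullity = 3 − 3 = 0.

0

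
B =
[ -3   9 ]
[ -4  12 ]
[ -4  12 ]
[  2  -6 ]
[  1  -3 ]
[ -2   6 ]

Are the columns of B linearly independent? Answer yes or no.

Row reduce B to echelon form.
R2 ← R2 − (4/3)·R1: [0, 0]
R3 ← R3 − (4/3)·R1: [0, 0]
R4 ← R4 + (2/3)·R1: [0, 0]
R5 ← R5 + (1/3)·R1: [0, 0]
R6 ← R6 − (2/3)·R1: [0, 0]
1 pivot among 2 columns.
Only 1 < 2 pivot columns, so the columns are linearly dependent.

no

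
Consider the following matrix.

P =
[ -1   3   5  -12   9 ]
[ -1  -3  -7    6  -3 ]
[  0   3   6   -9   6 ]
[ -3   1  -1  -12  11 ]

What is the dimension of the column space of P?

Row reduce to echelon form.
R2 ← R2 − R1: [0, -6, -12, 18, -12]
R4 ← R4 − (3)·R1: [0, -8, -16, 24, -16]
R3 ← R3 + (1/2)·R2: [0, 0, 0, 0, 0]
R4 ← R4 − (4/3)·R2: [0, 0, 0, 0, 0]
Echelon form has 2 nonzero rows, so rank(P) = 2.
The column space has dimension equal to the rank: 2.

2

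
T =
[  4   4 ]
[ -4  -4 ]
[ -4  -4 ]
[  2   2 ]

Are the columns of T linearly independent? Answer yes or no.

no

Row reduce T to echelon form.
R2 ← R2 + R1: [0, 0]
R3 ← R3 + R1: [0, 0]
R4 ← R4 − (1/2)·R1: [0, 0]
1 pivot among 2 columns.
Only 1 < 2 pivot columns, so the columns are linearly dependent.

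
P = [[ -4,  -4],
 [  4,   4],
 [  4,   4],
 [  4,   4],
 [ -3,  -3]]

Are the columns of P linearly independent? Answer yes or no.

no

Row reduce P to echelon form.
R2 ← R2 + R1: [0, 0]
R3 ← R3 + R1: [0, 0]
R4 ← R4 + R1: [0, 0]
R5 ← R5 − (3/4)·R1: [0, 0]
1 pivot among 2 columns.
Only 1 < 2 pivot columns, so the columns are linearly dependent.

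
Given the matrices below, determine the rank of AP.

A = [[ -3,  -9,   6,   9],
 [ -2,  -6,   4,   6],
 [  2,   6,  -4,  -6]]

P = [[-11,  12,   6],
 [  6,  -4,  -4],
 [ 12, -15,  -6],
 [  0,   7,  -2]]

First compute AP:
[[ 51, -27, -36],
 [ 34, -18, -24],
 [-34,  18,  24]]
Now row reduce the product.
R2 ← R2 − (2/3)·R1: [0, 0, 0]
R3 ← R3 + (2/3)·R1: [0, 0, 0]
1 nonzero row, so rank(AP) = 1.

1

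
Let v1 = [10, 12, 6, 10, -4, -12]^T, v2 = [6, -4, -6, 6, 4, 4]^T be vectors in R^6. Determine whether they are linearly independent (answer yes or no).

Form the matrix with these vectors as rows and row reduce.
R2 ← R2 − (3/5)·R1: [0, -56/5, -48/5, 0, 32/5, 56/5]
2 nonzero rows, so the 2 vectors span a space of dimension 2.
Since 2 = 2, the vectors are linearly independent.

yes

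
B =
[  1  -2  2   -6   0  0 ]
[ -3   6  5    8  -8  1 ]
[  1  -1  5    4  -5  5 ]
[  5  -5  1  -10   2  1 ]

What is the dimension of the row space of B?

Row reduce to echelon form.
R2 ← R2 + (3)·R1: [0, 0, 11, -10, -8, 1]
R3 ← R3 − R1: [0, 1, 3, 10, -5, 5]
R4 ← R4 − (5)·R1: [0, 5, -9, 20, 2, 1]
Swap R2 ↔ R3
R4 ← R4 − (5)·R2: [0, 0, -24, -30, 27, -24]
R4 ← R4 + (24/11)·R3: [0, 0, 0, -570/11, 105/11, -240/11]
Echelon form has 4 nonzero rows, so rank(B) = 4.
The row space has dimension equal to the rank: 4.

4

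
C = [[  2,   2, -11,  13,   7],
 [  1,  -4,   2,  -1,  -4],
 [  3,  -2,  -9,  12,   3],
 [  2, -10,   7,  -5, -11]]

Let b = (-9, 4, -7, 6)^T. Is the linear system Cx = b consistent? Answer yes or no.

no

Row reduce the augmented matrix [C | b].
R2 ← R2 − (1/2)·R1: [0, -5, 15/2, -15/2, -15/2, 17/2]
R3 ← R3 − (3/2)·R1: [0, -5, 15/2, -15/2, -15/2, 13/2]
R4 ← R4 − R1: [0, -12, 18, -18, -18, 15]
R3 ← R3 − R2: [0, 0, 0, 0, 0, -2]
R4 ← R4 − (12/5)·R2: [0, 0, 0, 0, 0, -27/5]
R4 ← R4 − (27/10)·R3: [0, 0, 0, 0, 0, 0]
The echelon form has 3 nonzero rows; the last pivot sits in the augmented column, so rank(C) = 2 but rank([C|b]) = 3.
Since the ranks differ, the system is inconsistent.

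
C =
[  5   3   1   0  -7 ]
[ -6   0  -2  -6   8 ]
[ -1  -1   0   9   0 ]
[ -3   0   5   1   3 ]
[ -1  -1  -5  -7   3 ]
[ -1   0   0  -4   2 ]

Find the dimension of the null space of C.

0

Row reduce to echelon form.
R2 ← R2 + (6/5)·R1: [0, 18/5, -4/5, -6, -2/5]
R3 ← R3 + (1/5)·R1: [0, -2/5, 1/5, 9, -7/5]
R4 ← R4 + (3/5)·R1: [0, 9/5, 28/5, 1, -6/5]
R5 ← R5 + (1/5)·R1: [0, -2/5, -24/5, -7, 8/5]
R6 ← R6 + (1/5)·R1: [0, 3/5, 1/5, -4, 3/5]
R3 ← R3 + (1/9)·R2: [0, 0, 1/9, 25/3, -13/9]
R4 ← R4 − (1/2)·R2: [0, 0, 6, 4, -1]
R5 ← R5 + (1/9)·R2: [0, 0, -44/9, -23/3, 14/9]
R6 ← R6 − (1/6)·R2: [0, 0, 1/3, -3, 2/3]
R4 ← R4 − (54)·R3: [0, 0, 0, -446, 77]
R5 ← R5 + (44)·R3: [0, 0, 0, 359, -62]
R6 ← R6 − (3)·R3: [0, 0, 0, -28, 5]
R5 ← R5 + (359/446)·R4: [0, 0, 0, 0, -9/446]
R6 ← R6 − (14/223)·R4: [0, 0, 0, 0, 37/223]
R6 ← R6 + (74/9)·R5: [0, 0, 0, 0, 0]
5 nonzero rows, so rank(C) = 5.
C has 5 columns; by rank–nullity, nullity = 5 − 5 = 0.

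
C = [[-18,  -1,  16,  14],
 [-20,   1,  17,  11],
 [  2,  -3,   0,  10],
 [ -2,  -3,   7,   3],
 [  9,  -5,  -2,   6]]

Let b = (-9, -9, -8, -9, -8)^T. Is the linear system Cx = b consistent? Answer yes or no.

Row reduce the augmented matrix [C | b].
R2 ← R2 − (10/9)·R1: [0, 19/9, -7/9, -41/9, 1]
R3 ← R3 + (1/9)·R1: [0, -28/9, 16/9, 104/9, -9]
R4 ← R4 − (1/9)·R1: [0, -26/9, 47/9, 13/9, -8]
R5 ← R5 + (1/2)·R1: [0, -11/2, 6, 13, -25/2]
R3 ← R3 + (28/19)·R2: [0, 0, 12/19, 92/19, -143/19]
R4 ← R4 + (26/19)·R2: [0, 0, 79/19, -91/19, -126/19]
R5 ← R5 + (99/38)·R2: [0, 0, 151/38, 43/38, -188/19]
R4 ← R4 − (79/12)·R3: [0, 0, 0, -110/3, 515/12]
R5 ← R5 − (151/24)·R3: [0, 0, 0, -88/3, 899/24]
R5 ← R5 − (4/5)·R4: [0, 0, 0, 0, 25/8]
The echelon form has 5 nonzero rows; the last pivot sits in the augmented column, so rank(C) = 4 but rank([C|b]) = 5.
Since the ranks differ, the system is inconsistent.

no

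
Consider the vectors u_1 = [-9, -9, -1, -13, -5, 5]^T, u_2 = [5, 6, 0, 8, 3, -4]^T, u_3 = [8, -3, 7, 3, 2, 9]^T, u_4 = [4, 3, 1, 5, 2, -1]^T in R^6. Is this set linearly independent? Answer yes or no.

no

Form the matrix with these vectors as rows and row reduce.
R2 ← R2 + (5/9)·R1: [0, 1, -5/9, 7/9, 2/9, -11/9]
R3 ← R3 + (8/9)·R1: [0, -11, 55/9, -77/9, -22/9, 121/9]
R4 ← R4 + (4/9)·R1: [0, -1, 5/9, -7/9, -2/9, 11/9]
R3 ← R3 + (11)·R2: [0, 0, 0, 0, 0, 0]
R4 ← R4 + R2: [0, 0, 0, 0, 0, 0]
2 nonzero rows, so the 4 vectors span a space of dimension 2.
Since 2 < 4, the vectors are linearly dependent.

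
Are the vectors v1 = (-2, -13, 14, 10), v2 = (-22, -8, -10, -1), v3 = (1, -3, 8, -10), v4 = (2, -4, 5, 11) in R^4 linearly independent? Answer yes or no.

Form the matrix with these vectors as rows and row reduce.
R2 ← R2 − (11)·R1: [0, 135, -164, -111]
R3 ← R3 + (1/2)·R1: [0, -19/2, 15, -5]
R4 ← R4 + R1: [0, -17, 19, 21]
R3 ← R3 + (19/270)·R2: [0, 0, 467/135, -1153/90]
R4 ← R4 + (17/135)·R2: [0, 0, -223/135, 316/45]
R4 ← R4 + (223/467)·R3: [0, 0, 0, 845/934]
4 nonzero rows, so the 4 vectors span a space of dimension 4.
Since 4 = 4, the vectors are linearly independent.

yes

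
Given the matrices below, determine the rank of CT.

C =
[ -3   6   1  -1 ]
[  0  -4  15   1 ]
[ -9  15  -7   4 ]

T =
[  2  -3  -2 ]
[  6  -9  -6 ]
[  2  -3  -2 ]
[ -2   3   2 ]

First compute CT:
[[ 34, -51, -34],
 [  4,  -6,  -4],
 [ 50, -75, -50]]
Now row reduce the product.
R2 ← R2 − (2/17)·R1: [0, 0, 0]
R3 ← R3 − (25/17)·R1: [0, 0, 0]
1 nonzero row, so rank(CT) = 1.

1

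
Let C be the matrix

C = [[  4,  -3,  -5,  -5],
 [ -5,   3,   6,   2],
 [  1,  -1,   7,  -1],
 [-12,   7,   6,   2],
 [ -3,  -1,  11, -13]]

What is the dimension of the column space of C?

Row reduce to echelon form.
R2 ← R2 + (5/4)·R1: [0, -3/4, -1/4, -17/4]
R3 ← R3 − (1/4)·R1: [0, -1/4, 33/4, 1/4]
R4 ← R4 + (3)·R1: [0, -2, -9, -13]
R5 ← R5 + (3/4)·R1: [0, -13/4, 29/4, -67/4]
R3 ← R3 − (1/3)·R2: [0, 0, 25/3, 5/3]
R4 ← R4 − (8/3)·R2: [0, 0, -25/3, -5/3]
R5 ← R5 − (13/3)·R2: [0, 0, 25/3, 5/3]
R4 ← R4 + R3: [0, 0, 0, 0]
R5 ← R5 − R3: [0, 0, 0, 0]
Echelon form has 3 nonzero rows, so rank(C) = 3.
The column space has dimension equal to the rank: 3.

3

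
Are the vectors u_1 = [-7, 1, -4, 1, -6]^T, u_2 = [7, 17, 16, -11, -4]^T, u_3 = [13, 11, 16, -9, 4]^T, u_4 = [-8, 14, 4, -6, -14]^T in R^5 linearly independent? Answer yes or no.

Form the matrix with these vectors as rows and row reduce.
R2 ← R2 + R1: [0, 18, 12, -10, -10]
R3 ← R3 + (13/7)·R1: [0, 90/7, 60/7, -50/7, -50/7]
R4 ← R4 − (8/7)·R1: [0, 90/7, 60/7, -50/7, -50/7]
R3 ← R3 − (5/7)·R2: [0, 0, 0, 0, 0]
R4 ← R4 − (5/7)·R2: [0, 0, 0, 0, 0]
2 nonzero rows, so the 4 vectors span a space of dimension 2.
Since 2 < 4, the vectors are linearly dependent.

no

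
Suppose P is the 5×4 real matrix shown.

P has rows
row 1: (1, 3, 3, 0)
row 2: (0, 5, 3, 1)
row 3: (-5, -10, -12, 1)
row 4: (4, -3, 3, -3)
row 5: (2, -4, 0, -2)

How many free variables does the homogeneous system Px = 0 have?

Row reduce to echelon form.
R3 ← R3 + (5)·R1: [0, 5, 3, 1]
R4 ← R4 − (4)·R1: [0, -15, -9, -3]
R5 ← R5 − (2)·R1: [0, -10, -6, -2]
R3 ← R3 − R2: [0, 0, 0, 0]
R4 ← R4 + (3)·R2: [0, 0, 0, 0]
R5 ← R5 + (2)·R2: [0, 0, 0, 0]
2 nonzero rows, so rank(P) = 2.
P has 4 columns; by rank–nullity, nullity = 4 − 2 = 2.

2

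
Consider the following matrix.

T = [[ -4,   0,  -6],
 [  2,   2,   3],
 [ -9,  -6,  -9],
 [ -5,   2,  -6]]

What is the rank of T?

3

Row reduce to echelon form.
R2 ← R2 + (1/2)·R1: [0, 2, 0]
R3 ← R3 − (9/4)·R1: [0, -6, 9/2]
R4 ← R4 − (5/4)·R1: [0, 2, 3/2]
R3 ← R3 + (3)·R2: [0, 0, 9/2]
R4 ← R4 − R2: [0, 0, 3/2]
R4 ← R4 − (1/3)·R3: [0, 0, 0]
Echelon form has 3 nonzero rows, so rank(T) = 3.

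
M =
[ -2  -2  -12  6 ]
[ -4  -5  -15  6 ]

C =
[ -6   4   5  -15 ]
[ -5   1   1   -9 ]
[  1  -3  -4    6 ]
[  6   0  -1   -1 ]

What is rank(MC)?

2

First compute MC:
[[ 46,  26,  30, -30],
 [ 70,  24,  29,   9]]
Now row reduce the product.
R2 ← R2 − (35/23)·R1: [0, -358/23, -383/23, 1257/23]
2 nonzero rows, so rank(MC) = 2.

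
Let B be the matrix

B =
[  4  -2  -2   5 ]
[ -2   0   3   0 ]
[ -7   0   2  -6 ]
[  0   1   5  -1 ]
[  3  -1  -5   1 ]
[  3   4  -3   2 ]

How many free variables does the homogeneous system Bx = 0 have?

0

Row reduce to echelon form.
R2 ← R2 + (1/2)·R1: [0, -1, 2, 5/2]
R3 ← R3 + (7/4)·R1: [0, -7/2, -3/2, 11/4]
R5 ← R5 − (3/4)·R1: [0, 1/2, -7/2, -11/4]
R6 ← R6 − (3/4)·R1: [0, 11/2, -3/2, -7/4]
R3 ← R3 − (7/2)·R2: [0, 0, -17/2, -6]
R4 ← R4 + R2: [0, 0, 7, 3/2]
R5 ← R5 + (1/2)·R2: [0, 0, -5/2, -3/2]
R6 ← R6 + (11/2)·R2: [0, 0, 19/2, 12]
R4 ← R4 + (14/17)·R3: [0, 0, 0, -117/34]
R5 ← R5 − (5/17)·R3: [0, 0, 0, 9/34]
R6 ← R6 + (19/17)·R3: [0, 0, 0, 90/17]
R5 ← R5 + (1/13)·R4: [0, 0, 0, 0]
R6 ← R6 + (20/13)·R4: [0, 0, 0, 0]
4 nonzero rows, so rank(B) = 4.
B has 4 columns; by rank–nullity, nullity = 4 − 4 = 0.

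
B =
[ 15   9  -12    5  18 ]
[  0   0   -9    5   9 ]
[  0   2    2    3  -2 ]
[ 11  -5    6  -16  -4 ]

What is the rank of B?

4

Row reduce to echelon form.
R4 ← R4 − (11/15)·R1: [0, -58/5, 74/5, -59/3, -86/5]
Swap R2 ↔ R3
R4 ← R4 + (29/5)·R2: [0, 0, 132/5, -34/15, -144/5]
R4 ← R4 + (44/15)·R3: [0, 0, 0, 62/5, -12/5]
Echelon form has 4 nonzero rows, so rank(B) = 4.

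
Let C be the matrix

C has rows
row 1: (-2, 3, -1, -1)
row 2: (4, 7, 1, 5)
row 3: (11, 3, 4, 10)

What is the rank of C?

Row reduce to echelon form.
R2 ← R2 + (2)·R1: [0, 13, -1, 3]
R3 ← R3 + (11/2)·R1: [0, 39/2, -3/2, 9/2]
R3 ← R3 − (3/2)·R2: [0, 0, 0, 0]
Echelon form has 2 nonzero rows, so rank(C) = 2.

2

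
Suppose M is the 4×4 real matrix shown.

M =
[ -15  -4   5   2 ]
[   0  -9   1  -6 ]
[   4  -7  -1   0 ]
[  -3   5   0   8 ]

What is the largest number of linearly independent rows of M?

Row reduce to echelon form.
R3 ← R3 + (4/15)·R1: [0, -121/15, 1/3, 8/15]
R4 ← R4 − (1/5)·R1: [0, 29/5, -1, 38/5]
R3 ← R3 − (121/135)·R2: [0, 0, -76/135, 266/45]
R4 ← R4 + (29/45)·R2: [0, 0, -16/45, 56/15]
R4 ← R4 − (12/19)·R3: [0, 0, 0, 0]
Echelon form has 3 nonzero rows, so rank(M) = 3.
The rank gives the maximum number of linearly independent rows: 3.

3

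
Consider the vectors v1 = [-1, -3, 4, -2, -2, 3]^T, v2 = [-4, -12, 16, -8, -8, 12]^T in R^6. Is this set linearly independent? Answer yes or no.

Form the matrix with these vectors as rows and row reduce.
R2 ← R2 − (4)·R1: [0, 0, 0, 0, 0, 0]
1 nonzero row, so the 2 vectors span a space of dimension 1.
Since 1 < 2, the vectors are linearly dependent.

no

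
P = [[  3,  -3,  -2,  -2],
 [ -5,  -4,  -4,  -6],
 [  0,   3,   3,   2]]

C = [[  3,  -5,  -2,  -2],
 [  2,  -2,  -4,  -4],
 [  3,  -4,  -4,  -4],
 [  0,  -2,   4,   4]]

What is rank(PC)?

First compute PC:
[[ -3,   3,   6,   6],
 [-35,  61,  18,  18],
 [ 15, -22, -16, -16]]
Now row reduce the product.
R2 ← R2 − (35/3)·R1: [0, 26, -52, -52]
R3 ← R3 + (5)·R1: [0, -7, 14, 14]
R3 ← R3 + (7/26)·R2: [0, 0, 0, 0]
2 nonzero rows, so rank(PC) = 2.

2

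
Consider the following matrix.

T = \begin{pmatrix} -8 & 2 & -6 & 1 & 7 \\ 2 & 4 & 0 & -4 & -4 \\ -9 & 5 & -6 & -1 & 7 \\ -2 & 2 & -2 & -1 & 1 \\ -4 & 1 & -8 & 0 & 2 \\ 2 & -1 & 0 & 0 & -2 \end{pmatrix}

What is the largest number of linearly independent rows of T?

3

Row reduce to echelon form.
R2 ← R2 + (1/4)·R1: [0, 9/2, -3/2, -15/4, -9/4]
R3 ← R3 − (9/8)·R1: [0, 11/4, 3/4, -17/8, -7/8]
R4 ← R4 − (1/4)·R1: [0, 3/2, -1/2, -5/4, -3/4]
R5 ← R5 − (1/2)·R1: [0, 0, -5, -1/2, -3/2]
R6 ← R6 + (1/4)·R1: [0, -1/2, -3/2, 1/4, -1/4]
R3 ← R3 − (11/18)·R2: [0, 0, 5/3, 1/6, 1/2]
R4 ← R4 − (1/3)·R2: [0, 0, 0, 0, 0]
R6 ← R6 + (1/9)·R2: [0, 0, -5/3, -1/6, -1/2]
R5 ← R5 + (3)·R3: [0, 0, 0, 0, 0]
R6 ← R6 + R3: [0, 0, 0, 0, 0]
Echelon form has 3 nonzero rows, so rank(T) = 3.
The rank gives the maximum number of linearly independent rows: 3.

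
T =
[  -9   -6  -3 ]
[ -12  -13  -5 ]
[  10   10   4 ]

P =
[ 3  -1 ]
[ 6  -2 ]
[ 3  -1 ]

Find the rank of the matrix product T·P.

First compute TP:
[[-72,  24],
 [-129,  43],
 [102, -34]]
Now row reduce the product.
R2 ← R2 − (43/24)·R1: [0, 0]
R3 ← R3 + (17/12)·R1: [0, 0]
1 nonzero row, so rank(TP) = 1.

1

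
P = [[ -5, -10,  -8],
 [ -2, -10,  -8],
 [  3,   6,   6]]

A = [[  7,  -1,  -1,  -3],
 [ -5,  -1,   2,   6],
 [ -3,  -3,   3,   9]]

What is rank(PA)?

2

First compute PA:
[[ 39,  39, -39, -117],
 [ 60,  36, -42, -126],
 [-27, -27,  27,  81]]
Now row reduce the product.
R2 ← R2 − (20/13)·R1: [0, -24, 18, 54]
R3 ← R3 + (9/13)·R1: [0, 0, 0, 0]
2 nonzero rows, so rank(PA) = 2.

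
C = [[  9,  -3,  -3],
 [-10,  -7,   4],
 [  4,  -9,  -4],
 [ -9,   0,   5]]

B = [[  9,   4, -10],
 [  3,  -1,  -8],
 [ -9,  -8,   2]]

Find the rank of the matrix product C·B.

First compute CB:
[[ 99,  63, -72],
 [-147, -65, 164],
 [ 45,  57,  24],
 [-126, -76, 100]]
Now row reduce the product.
R2 ← R2 + (49/33)·R1: [0, 314/11, 628/11]
R3 ← R3 − (5/11)·R1: [0, 312/11, 624/11]
R4 ← R4 + (14/11)·R1: [0, 46/11, 92/11]
R3 ← R3 − (156/157)·R2: [0, 0, 0]
R4 ← R4 − (23/157)·R2: [0, 0, 0]
2 nonzero rows, so rank(CB) = 2.

2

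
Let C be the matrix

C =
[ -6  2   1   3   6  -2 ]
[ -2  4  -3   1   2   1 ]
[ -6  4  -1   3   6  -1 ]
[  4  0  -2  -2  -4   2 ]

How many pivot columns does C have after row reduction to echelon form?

Row reduce to echelon form.
R2 ← R2 − (1/3)·R1: [0, 10/3, -10/3, 0, 0, 5/3]
R3 ← R3 − R1: [0, 2, -2, 0, 0, 1]
R4 ← R4 + (2/3)·R1: [0, 4/3, -4/3, 0, 0, 2/3]
R3 ← R3 − (3/5)·R2: [0, 0, 0, 0, 0, 0]
R4 ← R4 − (2/5)·R2: [0, 0, 0, 0, 0, 0]
Echelon form has 2 nonzero rows, so rank(C) = 2.
Each nonzero row contributes one pivot column: 2 pivot columns.

2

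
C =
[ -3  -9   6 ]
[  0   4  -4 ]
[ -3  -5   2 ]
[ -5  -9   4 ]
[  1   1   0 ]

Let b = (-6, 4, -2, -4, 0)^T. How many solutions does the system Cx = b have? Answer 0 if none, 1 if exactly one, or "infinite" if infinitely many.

Row reduce the augmented matrix [C | b].
R3 ← R3 − R1: [0, 4, -4, 4]
R4 ← R4 − (5/3)·R1: [0, 6, -6, 6]
R5 ← R5 + (1/3)·R1: [0, -2, 2, -2]
R3 ← R3 − R2: [0, 0, 0, 0]
R4 ← R4 − (3/2)·R2: [0, 0, 0, 0]
R5 ← R5 + (1/2)·R2: [0, 0, 0, 0]
The echelon form has 2 nonzero rows, and every pivot lies in the first 3 columns, so rank(C) = rank([C|b]) = 2.
The system is consistent.
rank = 2 < 3 unknowns, so there are infinitely many solutions.

infinite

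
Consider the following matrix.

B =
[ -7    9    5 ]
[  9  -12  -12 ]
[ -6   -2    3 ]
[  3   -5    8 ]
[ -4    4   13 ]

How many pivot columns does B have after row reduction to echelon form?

3

Row reduce to echelon form.
R2 ← R2 + (9/7)·R1: [0, -3/7, -39/7]
R3 ← R3 − (6/7)·R1: [0, -68/7, -9/7]
R4 ← R4 + (3/7)·R1: [0, -8/7, 71/7]
R5 ← R5 − (4/7)·R1: [0, -8/7, 71/7]
R3 ← R3 − (68/3)·R2: [0, 0, 125]
R4 ← R4 − (8/3)·R2: [0, 0, 25]
R5 ← R5 − (8/3)·R2: [0, 0, 25]
R4 ← R4 − (1/5)·R3: [0, 0, 0]
R5 ← R5 − (1/5)·R3: [0, 0, 0]
Echelon form has 3 nonzero rows, so rank(B) = 3.
Each nonzero row contributes one pivot column: 3 pivot columns.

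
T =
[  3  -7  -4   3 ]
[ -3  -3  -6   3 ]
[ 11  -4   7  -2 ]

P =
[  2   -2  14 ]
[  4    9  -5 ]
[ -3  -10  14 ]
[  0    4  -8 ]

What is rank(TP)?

2

First compute TP:
[[-10, -17,  -3],
 [  0,  51, -135],
 [-15, -136, 288]]
Now row reduce the product.
R3 ← R3 − (3/2)·R1: [0, -221/2, 585/2]
R3 ← R3 + (13/6)·R2: [0, 0, 0]
2 nonzero rows, so rank(TP) = 2.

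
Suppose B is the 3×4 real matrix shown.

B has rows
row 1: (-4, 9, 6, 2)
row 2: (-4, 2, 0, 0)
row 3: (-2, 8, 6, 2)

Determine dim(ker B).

Row reduce to echelon form.
R2 ← R2 − R1: [0, -7, -6, -2]
R3 ← R3 − (1/2)·R1: [0, 7/2, 3, 1]
R3 ← R3 + (1/2)·R2: [0, 0, 0, 0]
2 nonzero rows, so rank(B) = 2.
B has 4 columns; by rank–nullity, nullity = 4 − 2 = 2.

2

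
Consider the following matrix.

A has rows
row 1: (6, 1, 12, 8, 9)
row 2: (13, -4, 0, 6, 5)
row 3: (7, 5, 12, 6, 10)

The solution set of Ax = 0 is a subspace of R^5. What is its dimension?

2

Row reduce to echelon form.
R2 ← R2 − (13/6)·R1: [0, -37/6, -26, -34/3, -29/2]
R3 ← R3 − (7/6)·R1: [0, 23/6, -2, -10/3, -1/2]
R3 ← R3 + (23/37)·R2: [0, 0, -672/37, -384/37, -352/37]
3 nonzero rows, so rank(A) = 3.
A has 5 columns; by rank–nullity, nullity = 5 − 3 = 2.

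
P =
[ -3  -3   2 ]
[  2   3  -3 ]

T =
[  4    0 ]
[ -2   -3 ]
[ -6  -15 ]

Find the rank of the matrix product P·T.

2

First compute PT:
[[-18, -21],
 [ 20,  36]]
Now row reduce the product.
R2 ← R2 + (10/9)·R1: [0, 38/3]
2 nonzero rows, so rank(PT) = 2.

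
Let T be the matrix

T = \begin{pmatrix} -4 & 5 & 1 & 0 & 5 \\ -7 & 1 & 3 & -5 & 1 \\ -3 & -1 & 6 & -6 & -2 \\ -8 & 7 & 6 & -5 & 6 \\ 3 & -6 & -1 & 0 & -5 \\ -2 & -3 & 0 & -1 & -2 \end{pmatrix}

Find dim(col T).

5

Row reduce to echelon form.
R2 ← R2 − (7/4)·R1: [0, -31/4, 5/4, -5, -31/4]
R3 ← R3 − (3/4)·R1: [0, -19/4, 21/4, -6, -23/4]
R4 ← R4 − (2)·R1: [0, -3, 4, -5, -4]
R5 ← R5 + (3/4)·R1: [0, -9/4, -1/4, 0, -5/4]
R6 ← R6 − (1/2)·R1: [0, -11/2, -1/2, -1, -9/2]
R3 ← R3 − (19/31)·R2: [0, 0, 139/31, -91/31, -1]
R4 ← R4 − (12/31)·R2: [0, 0, 109/31, -95/31, -1]
R5 ← R5 − (9/31)·R2: [0, 0, -19/31, 45/31, 1]
R6 ← R6 − (22/31)·R2: [0, 0, -43/31, 79/31, 1]
R4 ← R4 − (109/139)·R3: [0, 0, 0, -106/139, -30/139]
R5 ← R5 + (19/139)·R3: [0, 0, 0, 146/139, 120/139]
R6 ← R6 + (43/139)·R3: [0, 0, 0, 228/139, 96/139]
R5 ← R5 + (73/53)·R4: [0, 0, 0, 0, 30/53]
R6 ← R6 + (114/53)·R4: [0, 0, 0, 0, 12/53]
R6 ← R6 − (2/5)·R5: [0, 0, 0, 0, 0]
Echelon form has 5 nonzero rows, so rank(T) = 5.
The column space has dimension equal to the rank: 5.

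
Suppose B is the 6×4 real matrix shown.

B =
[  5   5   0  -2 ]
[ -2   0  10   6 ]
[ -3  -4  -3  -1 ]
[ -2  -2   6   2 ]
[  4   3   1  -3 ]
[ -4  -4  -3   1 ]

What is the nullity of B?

Row reduce to echelon form.
R2 ← R2 + (2/5)·R1: [0, 2, 10, 26/5]
R3 ← R3 + (3/5)·R1: [0, -1, -3, -11/5]
R4 ← R4 + (2/5)·R1: [0, 0, 6, 6/5]
R5 ← R5 − (4/5)·R1: [0, -1, 1, -7/5]
R6 ← R6 + (4/5)·R1: [0, 0, -3, -3/5]
R3 ← R3 + (1/2)·R2: [0, 0, 2, 2/5]
R5 ← R5 + (1/2)·R2: [0, 0, 6, 6/5]
R4 ← R4 − (3)·R3: [0, 0, 0, 0]
R5 ← R5 − (3)·R3: [0, 0, 0, 0]
R6 ← R6 + (3/2)·R3: [0, 0, 0, 0]
3 nonzero rows, so rank(B) = 3.
B has 4 columns; by rank–nullity, nullity = 4 − 3 = 1.

1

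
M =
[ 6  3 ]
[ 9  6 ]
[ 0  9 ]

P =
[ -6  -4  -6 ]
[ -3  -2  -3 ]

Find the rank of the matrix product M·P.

First compute MP:
[[-45, -30, -45],
 [-72, -48, -72],
 [-27, -18, -27]]
Now row reduce the product.
R2 ← R2 − (8/5)·R1: [0, 0, 0]
R3 ← R3 − (3/5)·R1: [0, 0, 0]
1 nonzero row, so rank(MP) = 1.

1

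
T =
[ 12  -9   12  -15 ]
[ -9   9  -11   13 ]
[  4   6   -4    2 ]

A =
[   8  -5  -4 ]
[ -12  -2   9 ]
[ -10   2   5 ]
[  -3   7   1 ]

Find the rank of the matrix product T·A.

2

First compute TA:
[[129, -123, -84],
 [-109,  96,  75],
 [ -6, -26,  20]]
Now row reduce the product.
R2 ← R2 + (109/129)·R1: [0, -341/43, 173/43]
R3 ← R3 + (2/43)·R1: [0, -1364/43, 692/43]
R3 ← R3 − (4)·R2: [0, 0, 0]
2 nonzero rows, so rank(TA) = 2.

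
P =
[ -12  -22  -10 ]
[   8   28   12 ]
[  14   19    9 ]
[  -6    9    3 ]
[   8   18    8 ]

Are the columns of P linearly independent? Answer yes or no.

no

Row reduce P to echelon form.
R2 ← R2 + (2/3)·R1: [0, 40/3, 16/3]
R3 ← R3 + (7/6)·R1: [0, -20/3, -8/3]
R4 ← R4 − (1/2)·R1: [0, 20, 8]
R5 ← R5 + (2/3)·R1: [0, 10/3, 4/3]
R3 ← R3 + (1/2)·R2: [0, 0, 0]
R4 ← R4 − (3/2)·R2: [0, 0, 0]
R5 ← R5 − (1/4)·R2: [0, 0, 0]
2 pivots among 3 columns.
Only 2 < 3 pivot columns, so the columns are linearly dependent.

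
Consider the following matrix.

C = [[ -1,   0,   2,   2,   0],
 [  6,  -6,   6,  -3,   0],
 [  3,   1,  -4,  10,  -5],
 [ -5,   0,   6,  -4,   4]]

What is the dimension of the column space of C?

3

Row reduce to echelon form.
R2 ← R2 + (6)·R1: [0, -6, 18, 9, 0]
R3 ← R3 + (3)·R1: [0, 1, 2, 16, -5]
R4 ← R4 − (5)·R1: [0, 0, -4, -14, 4]
R3 ← R3 + (1/6)·R2: [0, 0, 5, 35/2, -5]
R4 ← R4 + (4/5)·R3: [0, 0, 0, 0, 0]
Echelon form has 3 nonzero rows, so rank(C) = 3.
The column space has dimension equal to the rank: 3.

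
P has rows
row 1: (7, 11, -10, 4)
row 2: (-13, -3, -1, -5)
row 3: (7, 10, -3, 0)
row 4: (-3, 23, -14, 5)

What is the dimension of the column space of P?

Row reduce to echelon form.
R2 ← R2 + (13/7)·R1: [0, 122/7, -137/7, 17/7]
R3 ← R3 − R1: [0, -1, 7, -4]
R4 ← R4 + (3/7)·R1: [0, 194/7, -128/7, 47/7]
R3 ← R3 + (7/122)·R2: [0, 0, 717/122, -471/122]
R4 ← R4 − (97/61)·R2: [0, 0, 783/61, 174/61]
R4 ← R4 − (522/239)·R3: [0, 0, 0, 2697/239]
Echelon form has 4 nonzero rows, so rank(P) = 4.
The column space has dimension equal to the rank: 4.

4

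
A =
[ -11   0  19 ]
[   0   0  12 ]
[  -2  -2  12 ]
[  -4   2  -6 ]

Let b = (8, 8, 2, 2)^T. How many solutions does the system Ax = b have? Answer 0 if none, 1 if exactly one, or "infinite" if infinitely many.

0

Row reduce the augmented matrix [A | b].
R3 ← R3 − (2/11)·R1: [0, -2, 94/11, 6/11]
R4 ← R4 − (4/11)·R1: [0, 2, -142/11, -10/11]
Swap R2 ↔ R3
R4 ← R4 + R2: [0, 0, -48/11, -4/11]
R4 ← R4 + (4/11)·R3: [0, 0, 0, 28/11]
The echelon form has 4 nonzero rows; the last pivot sits in the augmented column, so rank(A) = 3 but rank([A|b]) = 4.
Since the ranks differ, the system is inconsistent.
It has no solutions.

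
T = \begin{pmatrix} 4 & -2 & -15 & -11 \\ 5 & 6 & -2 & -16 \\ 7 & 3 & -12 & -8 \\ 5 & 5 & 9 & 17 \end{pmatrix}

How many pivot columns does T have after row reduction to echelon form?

Row reduce to echelon form.
R2 ← R2 − (5/4)·R1: [0, 17/2, 67/4, -9/4]
R3 ← R3 − (7/4)·R1: [0, 13/2, 57/4, 45/4]
R4 ← R4 − (5/4)·R1: [0, 15/2, 111/4, 123/4]
R3 ← R3 − (13/17)·R2: [0, 0, 49/34, 441/34]
R4 ← R4 − (15/17)·R2: [0, 0, 441/34, 1113/34]
R4 ← R4 − (9)·R3: [0, 0, 0, -84]
Echelon form has 4 nonzero rows, so rank(T) = 4.
Each nonzero row contributes one pivot column: 4 pivot columns.

4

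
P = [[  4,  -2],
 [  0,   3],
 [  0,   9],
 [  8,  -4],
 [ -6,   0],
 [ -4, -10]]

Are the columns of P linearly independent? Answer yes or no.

Row reduce P to echelon form.
R4 ← R4 − (2)·R1: [0, 0]
R5 ← R5 + (3/2)·R1: [0, -3]
R6 ← R6 + R1: [0, -12]
R3 ← R3 − (3)·R2: [0, 0]
R5 ← R5 + R2: [0, 0]
R6 ← R6 + (4)·R2: [0, 0]
2 pivots among 2 columns.
Every column is a pivot column, so the columns are linearly independent.

yes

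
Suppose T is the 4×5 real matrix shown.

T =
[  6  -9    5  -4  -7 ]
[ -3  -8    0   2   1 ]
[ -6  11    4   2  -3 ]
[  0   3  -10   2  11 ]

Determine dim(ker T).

2

Row reduce to echelon form.
R2 ← R2 + (1/2)·R1: [0, -25/2, 5/2, 0, -5/2]
R3 ← R3 + R1: [0, 2, 9, -2, -10]
R3 ← R3 + (4/25)·R2: [0, 0, 47/5, -2, -52/5]
R4 ← R4 + (6/25)·R2: [0, 0, -47/5, 2, 52/5]
R4 ← R4 + R3: [0, 0, 0, 0, 0]
3 nonzero rows, so rank(T) = 3.
T has 5 columns; by rank–nullity, nullity = 5 − 3 = 2.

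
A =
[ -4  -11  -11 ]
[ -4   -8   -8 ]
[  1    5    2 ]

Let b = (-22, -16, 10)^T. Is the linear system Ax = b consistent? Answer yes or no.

Row reduce the augmented matrix [A | b].
R2 ← R2 − R1: [0, 3, 3, 6]
R3 ← R3 + (1/4)·R1: [0, 9/4, -3/4, 9/2]
R3 ← R3 − (3/4)·R2: [0, 0, -3, 0]
The echelon form has 3 nonzero rows, and every pivot lies in the first 3 columns, so rank(A) = rank([A|b]) = 3.
The system is consistent.

yes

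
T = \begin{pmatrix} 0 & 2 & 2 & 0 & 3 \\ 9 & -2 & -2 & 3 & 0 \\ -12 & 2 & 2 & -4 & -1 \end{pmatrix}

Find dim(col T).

2

Row reduce to echelon form.
Swap R1 ↔ R2
R3 ← R3 + (4/3)·R1: [0, -2/3, -2/3, 0, -1]
R3 ← R3 + (1/3)·R2: [0, 0, 0, 0, 0]
Echelon form has 2 nonzero rows, so rank(T) = 2.
The column space has dimension equal to the rank: 2.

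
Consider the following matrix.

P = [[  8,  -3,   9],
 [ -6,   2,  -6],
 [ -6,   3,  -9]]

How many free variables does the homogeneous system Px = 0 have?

1

Row reduce to echelon form.
R2 ← R2 + (3/4)·R1: [0, -1/4, 3/4]
R3 ← R3 + (3/4)·R1: [0, 3/4, -9/4]
R3 ← R3 + (3)·R2: [0, 0, 0]
2 nonzero rows, so rank(P) = 2.
P has 3 columns; by rank–nullity, nullity = 3 − 2 = 1.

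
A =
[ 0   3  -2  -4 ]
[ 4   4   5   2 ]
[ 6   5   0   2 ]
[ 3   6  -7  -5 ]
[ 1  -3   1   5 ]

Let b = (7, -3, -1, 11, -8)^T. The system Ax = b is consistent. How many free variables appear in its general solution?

1

Row reduce the augmented matrix [A | b].
Swap R1 ↔ R2
R3 ← R3 − (3/2)·R1: [0, -1, -15/2, -1, 7/2]
R4 ← R4 − (3/4)·R1: [0, 3, -43/4, -13/2, 53/4]
R5 ← R5 − (1/4)·R1: [0, -4, -1/4, 9/2, -29/4]
R3 ← R3 + (1/3)·R2: [0, 0, -49/6, -7/3, 35/6]
R4 ← R4 − R2: [0, 0, -35/4, -5/2, 25/4]
R5 ← R5 + (4/3)·R2: [0, 0, -35/12, -5/6, 25/12]
R4 ← R4 − (15/14)·R3: [0, 0, 0, 0, 0]
R5 ← R5 − (5/14)·R3: [0, 0, 0, 0, 0]
The echelon form has 3 nonzero rows, and every pivot lies in the first 4 columns, so rank(A) = rank([A|b]) = 3.
The system is consistent.
Free variables = (unknowns) − (rank) = 4 − 3 = 1.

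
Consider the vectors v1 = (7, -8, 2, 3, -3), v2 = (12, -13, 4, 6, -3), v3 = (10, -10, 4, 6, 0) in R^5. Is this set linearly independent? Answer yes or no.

Form the matrix with these vectors as rows and row reduce.
R2 ← R2 − (12/7)·R1: [0, 5/7, 4/7, 6/7, 15/7]
R3 ← R3 − (10/7)·R1: [0, 10/7, 8/7, 12/7, 30/7]
R3 ← R3 − (2)·R2: [0, 0, 0, 0, 0]
2 nonzero rows, so the 3 vectors span a space of dimension 2.
Since 2 < 3, the vectors are linearly dependent.

no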